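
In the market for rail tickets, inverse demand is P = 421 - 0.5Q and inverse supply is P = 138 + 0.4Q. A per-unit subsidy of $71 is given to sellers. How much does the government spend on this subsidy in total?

Pre-subsidy: 421 - 0.5Q = 138 + 0.4Q gives Q* = 2830/9 and P* = 2374/9.
With the subsidy, sellers receive Ps = Pb + 71 for each unit, where Pb is the price buyers pay.
On the curves, Pb = 421 - 0.5Q and Ps = 138 + 0.4Q; the wedge Ps − Pb = 71 gives 138 + 0.4Q − (421 - 0.5Q) = 71, so Q' = 1180/3.
Then Pb = 421 − 0.5·(1180/3) = 673/3 and Ps = 138 + 0.4·(1180/3) = 886/3.
Government outlay = subsidy × quantity = 71 × 1180/3 = 83780/3.

Government cost = 83780/3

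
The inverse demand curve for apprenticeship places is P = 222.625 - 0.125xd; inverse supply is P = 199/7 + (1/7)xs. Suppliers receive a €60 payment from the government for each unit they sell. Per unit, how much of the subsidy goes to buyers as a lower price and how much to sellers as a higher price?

Buyers gain €28 per unit; sellers gain €32 per unit

Pre-subsidy: 222.625 - 0.125x = 199/7 + (1/7)x gives x* = 725 and P* = 132.
With the subsidy, sellers receive Ps = Pb + 60 for each unit, where Pb is the price buyers pay.
On the curves, Pb = 222.625 - 0.125x and Ps = 199/7 + (1/7)x; the wedge Ps − Pb = 60 gives 199/7 + (1/7)x − (222.625 - 0.125x) = 60, so x' = 949.
Then Pb = 222.625 − 0.125·949 = 104 and Ps = 199/7 + (1/7)·949 = 164.
Buyers' price falls by P* − Pb = 132 − 104 = 28; sellers' price rises by Ps − P* = 164 − 132 = 32.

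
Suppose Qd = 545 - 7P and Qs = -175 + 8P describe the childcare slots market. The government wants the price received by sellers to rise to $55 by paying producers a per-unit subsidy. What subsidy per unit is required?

Required subsidy s = $15 per unit

At a seller price of 55, quantity supplied is -175 + 8·55 = 265.
Buyers absorb 265 only when they pay Pb with 545 − 7·Pb = 265, i.e. Pb = 40.
s = Ps − Pb = 55 − 40 = 15.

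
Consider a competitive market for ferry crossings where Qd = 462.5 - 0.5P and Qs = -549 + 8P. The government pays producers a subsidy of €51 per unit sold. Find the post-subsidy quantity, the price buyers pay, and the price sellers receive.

Pre-subsidy: 462.5 - 0.5P = -549 + 8P gives P* = 119, Q* = 403.
With the subsidy, sellers receive Ps = Pb + 51 for each unit, where Pb is the price buyers pay.
Supply in terms of Pb becomes Qs = -549 + 8(Pb + 51) = -141 + 8Pb. Setting this equal to demand: 462.5 - 0.5Pb = -141 + 8Pb, so Pb = 71.
Sellers receive Ps = 71 + 51 = 122; Q' = 462.5 − 0.5·71 = 427.

Q' = 427; buyers pay €71; sellers receive €122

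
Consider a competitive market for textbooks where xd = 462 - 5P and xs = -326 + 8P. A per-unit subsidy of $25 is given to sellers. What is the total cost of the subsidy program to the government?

Pre-subsidy: 462 - 5P = -326 + 8P gives P* = 788/13, x* = 2066/13.
With the subsidy, sellers receive Ps = Pb + 25 for each unit, where Pb is the price buyers pay.
Supply in terms of Pb becomes xs = -326 + 8(Pb + 25) = -126 + 8Pb. Setting this equal to demand: 462 - 5Pb = -126 + 8Pb, so Pb = 588/13.
Sellers receive Ps = 588/13 + 25 = 913/13; x' = 462 − 5·(588/13) = 3066/13.
Government outlay = subsidy × quantity = 25 × 3066/13 = 76650/13.

Government cost = 76650/13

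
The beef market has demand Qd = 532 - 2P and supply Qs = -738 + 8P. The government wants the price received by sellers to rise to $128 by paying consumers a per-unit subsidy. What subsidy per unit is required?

Required subsidy s = $5 per unit

At a seller price of 128, quantity supplied is -738 + 8·128 = 286.
Buyers absorb 286 only when they pay Pb with 532 − 2·Pb = 286, i.e. Pb = 123.
s = Ps − Pb = 128 − 123 = 5.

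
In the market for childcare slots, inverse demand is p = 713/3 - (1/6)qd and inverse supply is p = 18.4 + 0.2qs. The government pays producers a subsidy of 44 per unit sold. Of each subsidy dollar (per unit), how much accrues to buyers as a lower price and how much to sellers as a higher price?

Pre-subsidy: 713/3 - (1/6)q = 18.4 + 0.2q gives q* = 598 and p* = 138.
With the subsidy, sellers receive ps = pb + 44 for each unit, where pb is the price buyers pay.
On the curves, pb = 713/3 - (1/6)q and ps = 18.4 + 0.2q; the wedge ps − pb = 44 gives 18.4 + 0.2q − (713/3 - (1/6)q) = 44, so q' = 718.
Then pb = 713/3 − (1/6)·718 = 118 and ps = 18.4 + 0.2·718 = 162.
Buyers' price falls by p* − pb = 138 − 118 = 20; sellers' price rises by ps − p* = 162 − 138 = 24.

Buyers gain 20 per unit; sellers gain 24 per unit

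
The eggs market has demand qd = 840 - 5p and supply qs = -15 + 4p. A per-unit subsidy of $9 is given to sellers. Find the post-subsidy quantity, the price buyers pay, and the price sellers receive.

Pre-subsidy: 840 - 5p = -15 + 4p gives p* = 95, q* = 365.
With the subsidy, sellers receive ps = pb + 9 for each unit, where pb is the price buyers pay.
Supply in terms of pb becomes qs = -15 + 4(pb + 9) = 21 + 4pb. Setting this equal to demand: 840 - 5pb = 21 + 4pb, so pb = 91.
Sellers receive ps = 91 + 9 = 100; q' = 840 − 5·91 = 385.

q' = 385; buyers pay $91; sellers receive $100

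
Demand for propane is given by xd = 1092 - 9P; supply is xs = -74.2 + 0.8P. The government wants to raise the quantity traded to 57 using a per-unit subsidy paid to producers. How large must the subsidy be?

At x = 57, invert demand for the buyer price: Pb = (1092 − 57)/9 = 115; invert supply for the seller price: Ps = (57 − (-74.2))/0.8 = 164.
The subsidy must fill the gap: s = Ps − Pb = 164 − 115 = 49.

Required subsidy s = 49 per unit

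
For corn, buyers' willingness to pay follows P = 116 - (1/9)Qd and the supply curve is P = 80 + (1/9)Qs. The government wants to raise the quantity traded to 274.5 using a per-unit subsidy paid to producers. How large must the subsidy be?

At Q = 274.5, from the demand curve buyers pay Pb = 116 − (1/9)·274.5 = 85.5; from the supply curve sellers need Ps = 80 + (1/9)·274.5 = 110.5.
The subsidy must fill the gap: s = Ps − Pb = 110.5 − 85.5 = 25.

Required subsidy s = 25 per unit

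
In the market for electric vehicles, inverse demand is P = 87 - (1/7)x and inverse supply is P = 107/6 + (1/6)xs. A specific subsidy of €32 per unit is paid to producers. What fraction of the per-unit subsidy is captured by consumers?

Pre-subsidy: 87 - (1/7)x = 107/6 + (1/6)x gives x* = 2905/13 and P* = 716/13.
With the subsidy, sellers receive Ps = Pb + 32 for each unit, where Pb is the price buyers pay.
On the curves, Pb = 87 - (1/7)x and Ps = 107/6 + (1/6)x; the wedge Ps − Pb = 32 gives 107/6 + (1/6)x − (87 - (1/7)x) = 32, so x' = 4249/13.
Then Pb = 87 − (1/7)·(4249/13) = 524/13 and Ps = 107/6 + (1/6)·(4249/13) = 940/13.
Buyers' price falls by P* − Pb = 716/13 − 524/13 = 192/13; sellers' price rises by Ps − P* = 940/13 − 716/13 = 224/13.
So consumers capture (192/13)/32 = 6/13 of each unit of subsidy.

Consumer share = 6/13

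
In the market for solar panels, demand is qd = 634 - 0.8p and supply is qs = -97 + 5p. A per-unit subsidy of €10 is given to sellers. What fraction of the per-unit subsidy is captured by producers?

Pre-subsidy: 634 - 0.8p = -97 + 5p gives p* = 3655/29, q* = 15462/29.
With the subsidy, sellers receive ps = pb + 10 for each unit, where pb is the price buyers pay.
Supply in terms of pb becomes qs = -97 + 5(pb + 10) = -47 + 5pb. Setting this equal to demand: 634 - 0.8pb = -47 + 5pb, so pb = 3405/29.
Sellers receive ps = 3405/29 + 10 = 3695/29; q' = 634 − 0.8·(3405/29) = 15662/29.
Buyers' price falls by p* − pb = 3655/29 − 3405/29 = 250/29; sellers' price rises by ps − p* = 3695/29 − 3655/29 = 40/29.
So producers capture (40/29)/10 = 4/29 of each unit of subsidy.

Producer share = 4/29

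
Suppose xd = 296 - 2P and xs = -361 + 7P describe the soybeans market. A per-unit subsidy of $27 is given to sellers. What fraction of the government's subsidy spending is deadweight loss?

DWL / government spending = 0.109375

Pre-subsidy: 296 - 2P = -361 + 7P gives P* = 73, x* = 150.
With the subsidy, sellers receive Ps = Pb + 27 for each unit, where Pb is the price buyers pay.
Supply in terms of Pb becomes xs = -361 + 7(Pb + 27) = -172 + 7Pb. Setting this equal to demand: 296 - 2Pb = -172 + 7Pb, so Pb = 52.
Sellers receive Ps = 52 + 27 = 79; x' = 296 − 2·52 = 192.
ΔCS = ½(150 + 192)(73 − 52) = 3591; ΔPS = ½(150 + 192)(79 − 73) = 1026.
Government spending = 27 × 192 = 5184.
DWL = ½ × 27 × (192 − 150) = 567; fraction = 567 / 5184 = 0.109375.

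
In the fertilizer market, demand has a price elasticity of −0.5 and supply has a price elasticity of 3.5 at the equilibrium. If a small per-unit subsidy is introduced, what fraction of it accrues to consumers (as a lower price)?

Consumer share = 0.875

For a small subsidy around the equilibrium, the benefit split depends on the relative slopes, which at a point are proportional to the elasticities.
Buyer share = εs/(εs + |εd|) = 3.5/(3.5 + 0.5) = 0.875; seller share = |εd|/(εs + |εd|) = 0.125.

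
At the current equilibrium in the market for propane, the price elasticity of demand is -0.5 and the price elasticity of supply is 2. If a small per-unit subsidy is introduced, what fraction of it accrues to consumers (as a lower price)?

Consumer share = 0.8

For a small subsidy around the equilibrium, the benefit split depends on the relative slopes, which at a point are proportional to the elasticities.
Buyer share = εs/(εs + |εd|) = 2/(2 + 0.5) = 0.8; seller share = |εd|/(εs + |εd|) = 0.2.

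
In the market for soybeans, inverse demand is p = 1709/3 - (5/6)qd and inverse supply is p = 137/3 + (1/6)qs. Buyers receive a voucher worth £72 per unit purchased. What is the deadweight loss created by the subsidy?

Deadweight loss = £2592

Pre-subsidy: 1709/3 - (5/6)q = 137/3 + (1/6)q gives q* = 524 and p* = 133.
With the rebate, buyers effectively pay pb = ps − 72, where ps is the price sellers receive.
On the curves, pb = 1709/3 - (5/6)q and ps = 137/3 + (1/6)q; the wedge ps − pb = 72 gives 137/3 + (1/6)q − (1709/3 - (5/6)q) = 72, so q' = 596.
Then pb = 1709/3 − (5/6)·596 = 73 and ps = 137/3 + (1/6)·596 = 145.
The subsidy expands output by 596 − 524 = 72 past the efficient level; on those units the gap between marginal cost and willingness to pay runs from 0 up to 72.
DWL = ½ × 72 × 72 = 2592.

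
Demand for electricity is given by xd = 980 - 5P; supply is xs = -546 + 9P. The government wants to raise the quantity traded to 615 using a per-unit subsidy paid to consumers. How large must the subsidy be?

At x = 615, invert demand for the buyer price: Pb = (980 − 615)/5 = 73; invert supply for the seller price: Ps = (615 − (-546))/9 = 129.
The subsidy must fill the gap: s = Ps − Pb = 129 − 73 = 56.

Required subsidy s = 56 per unit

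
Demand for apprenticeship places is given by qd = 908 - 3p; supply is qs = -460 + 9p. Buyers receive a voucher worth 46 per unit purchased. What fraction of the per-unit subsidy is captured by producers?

Pre-subsidy: 908 - 3p = -460 + 9p gives p* = 114, q* = 566.
With the rebate, buyers effectively pay pb = ps − 46, where ps is the price sellers receive.
Demand in terms of ps becomes qd = 908 − 3(ps − 46) = 1046 - 3ps. Setting this equal to supply: 1046 - 3ps = -460 + 9ps, so ps = 125.5.
Buyers pay pb = 125.5 − 46 = 79.5; q' = -460 + 9·125.5 = 669.5.
Buyers' price falls by p* − pb = 114 − 79.5 = 34.5; sellers' price rises by ps − p* = 125.5 − 114 = 11.5.
So producers capture 11.5/46 = 0.25 of each unit of subsidy.

Producer share = 0.25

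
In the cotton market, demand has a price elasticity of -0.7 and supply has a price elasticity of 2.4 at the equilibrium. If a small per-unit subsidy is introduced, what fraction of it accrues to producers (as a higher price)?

Producer share = 7/31

For a small subsidy around the equilibrium, the benefit split depends on the relative slopes, which at a point are proportional to the elasticities.
Buyer share = εs/(εs + |εd|) = 2.4/(2.4 + 0.7) = 24/31; seller share = |εd|/(εs + |εd|) = 7/31.
So producers capture 7/31 of the subsidy.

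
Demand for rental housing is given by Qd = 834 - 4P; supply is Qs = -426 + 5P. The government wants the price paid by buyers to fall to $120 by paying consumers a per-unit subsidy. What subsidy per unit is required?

Required subsidy s = $36 per unit

At a buyer price of 120, quantity demanded is 834 − 4·120 = 354.
Sellers supply 354 only when they receive Ps with -426 + 5·Ps = 354, i.e. Ps = 156.
s = Ps − Pb = 156 − 120 = 36.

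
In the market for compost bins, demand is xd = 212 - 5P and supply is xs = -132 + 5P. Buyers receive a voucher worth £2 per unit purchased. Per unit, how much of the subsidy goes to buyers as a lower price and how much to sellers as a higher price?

Buyers gain £1 per unit; sellers gain £1 per unit

Pre-subsidy: 212 - 5P = -132 + 5P gives P* = 34.4, x* = 40.
With the rebate, buyers effectively pay Pb = Ps − 2, where Ps is the price sellers receive.
Demand in terms of Ps becomes xd = 212 − 5(Ps − 2) = 222 - 5Ps. Setting this equal to supply: 222 - 5Ps = -132 + 5Ps, so Ps = 35.4.
Buyers pay Pb = 35.4 − 2 = 33.4; x' = -132 + 5·35.4 = 45.
Buyers' price falls by P* − Pb = 34.4 − 33.4 = 1; sellers' price rises by Ps − P* = 35.4 − 34.4 = 1.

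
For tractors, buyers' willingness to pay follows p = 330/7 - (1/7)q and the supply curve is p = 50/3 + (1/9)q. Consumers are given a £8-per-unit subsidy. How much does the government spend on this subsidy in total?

Government cost = £1212

Pre-subsidy: 330/7 - (1/7)q = 50/3 + (1/9)q gives q* = 120 and p* = 30.
With the rebate, buyers effectively pay pb = ps − 8, where ps is the price sellers receive.
On the curves, pb = 330/7 - (1/7)q and ps = 50/3 + (1/9)q; the wedge ps − pb = 8 gives 50/3 + (1/9)q − (330/7 - (1/7)q) = 8, so q' = 151.5.
Then pb = 330/7 − (1/7)·151.5 = 25.5 and ps = 50/3 + (1/9)·151.5 = 33.5.
Government outlay = subsidy × quantity = 8 × 151.5 = 1212.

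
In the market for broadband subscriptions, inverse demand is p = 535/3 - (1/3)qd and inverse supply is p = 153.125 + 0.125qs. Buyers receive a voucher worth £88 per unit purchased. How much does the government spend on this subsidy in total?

Pre-subsidy: 535/3 - (1/3)q = 153.125 + 0.125q gives q* = 55 and p* = 160.
With the rebate, buyers effectively pay pb = ps − 88, where ps is the price sellers receive.
On the curves, pb = 535/3 - (1/3)q and ps = 153.125 + 0.125q; the wedge ps − pb = 88 gives 153.125 + 0.125q − (535/3 - (1/3)q) = 88, so q' = 247.
Then pb = 535/3 − (1/3)·247 = 96 and ps = 153.125 + 0.125·247 = 184.
Government outlay = subsidy × quantity = 88 × 247 = 21736.

Government cost = £21736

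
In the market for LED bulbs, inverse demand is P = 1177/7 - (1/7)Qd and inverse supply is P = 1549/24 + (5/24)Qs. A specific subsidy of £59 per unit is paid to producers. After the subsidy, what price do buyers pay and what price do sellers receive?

Buyers pay £102; sellers receive £161

Pre-subsidy: 1177/7 - (1/7)Q = 1549/24 + (5/24)Q gives Q* = 295 and P* = 126.
With the subsidy, sellers receive Ps = Pb + 59 for each unit, where Pb is the price buyers pay.
On the curves, Pb = 1177/7 - (1/7)Q and Ps = 1549/24 + (5/24)Q; the wedge Ps − Pb = 59 gives 1549/24 + (5/24)Q − (1177/7 - (1/7)Q) = 59, so Q' = 463.
Then Pb = 1177/7 − (1/7)·463 = 102 and Ps = 1549/24 + (5/24)·463 = 161.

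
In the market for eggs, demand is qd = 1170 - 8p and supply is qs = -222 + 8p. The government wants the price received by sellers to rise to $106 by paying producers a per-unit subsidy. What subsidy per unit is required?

Required subsidy s = $38 per unit

At a seller price of 106, quantity supplied is -222 + 8·106 = 626.
Buyers absorb 626 only when they pay pb with 1170 − 8·pb = 626, i.e. pb = 68.
s = ps − pb = 106 − 68 = 38.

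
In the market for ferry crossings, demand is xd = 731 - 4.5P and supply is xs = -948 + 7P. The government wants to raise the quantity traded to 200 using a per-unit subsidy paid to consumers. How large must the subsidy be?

Required subsidy s = 46 per unit

At x = 200, invert demand for the buyer price: Pb = (731 − 200)/4.5 = 118; invert supply for the seller price: Ps = (200 − (-948))/7 = 164.
The subsidy must fill the gap: s = Ps − Pb = 164 − 118 = 46.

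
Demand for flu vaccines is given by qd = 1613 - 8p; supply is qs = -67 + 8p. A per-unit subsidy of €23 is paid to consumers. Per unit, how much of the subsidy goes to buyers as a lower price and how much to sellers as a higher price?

Pre-subsidy: 1613 - 8p = -67 + 8p gives p* = 105, q* = 773.
With the rebate, buyers effectively pay pb = ps − 23, where ps is the price sellers receive.
Demand in terms of ps becomes qd = 1613 − 8(ps − 23) = 1797 - 8ps. Setting this equal to supply: 1797 - 8ps = -67 + 8ps, so ps = 116.5.
Buyers pay pb = 116.5 − 23 = 93.5; q' = -67 + 8·116.5 = 865.
Buyers' price falls by p* − pb = 105 − 93.5 = 11.5; sellers' price rises by ps − p* = 116.5 − 105 = 11.5.

Buyers gain €11.5 per unit; sellers gain €11.5 per unit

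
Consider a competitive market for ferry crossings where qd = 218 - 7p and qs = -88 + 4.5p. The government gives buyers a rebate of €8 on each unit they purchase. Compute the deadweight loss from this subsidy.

Deadweight loss = 2016/23

Pre-subsidy: 218 - 7p = -88 + 4.5p gives p* = 612/23, q* = 730/23.
With the rebate, buyers effectively pay pb = ps − 8, where ps is the price sellers receive.
Demand in terms of ps becomes qd = 218 − 7(ps − 8) = 274 - 7ps. Setting this equal to supply: 274 - 7ps = -88 + 4.5ps, so ps = 724/23.
Buyers pay pb = 724/23 − 8 = 540/23; q' = -88 + 4.5·(724/23) = 1234/23.
The subsidy expands output by 1234/23 − 730/23 = 504/23 past the efficient level; on those units the gap between marginal cost and willingness to pay runs from 0 up to 8.
DWL = ½ × 8 × 504/23 = 2016/23.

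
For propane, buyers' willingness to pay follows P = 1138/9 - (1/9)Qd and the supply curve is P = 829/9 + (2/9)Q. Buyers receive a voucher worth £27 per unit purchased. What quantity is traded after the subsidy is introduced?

Pre-subsidy: 1138/9 - (1/9)Q = 829/9 + (2/9)Q gives Q* = 103 and P* = 115.
With the rebate, buyers effectively pay Pb = Ps − 27, where Ps is the price sellers receive.
On the curves, Pb = 1138/9 - (1/9)Q and Ps = 829/9 + (2/9)Q; the wedge Ps − Pb = 27 gives 829/9 + (2/9)Q − (1138/9 - (1/9)Q) = 27, so Q' = 184.
Then Pb = 1138/9 − (1/9)·184 = 106 and Ps = 829/9 + (2/9)·184 = 133.

Q' = 184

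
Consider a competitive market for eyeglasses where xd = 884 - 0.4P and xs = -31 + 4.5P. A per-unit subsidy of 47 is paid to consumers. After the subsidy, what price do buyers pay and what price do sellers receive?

Pre-subsidy: 884 - 0.4P = -31 + 4.5P gives P* = 9150/49, x* = 39656/49.
With the rebate, buyers effectively pay Pb = Ps − 47, where Ps is the price sellers receive.
Demand in terms of Ps becomes xd = 884 − 0.4(Ps − 47) = 902.8 - 0.4Ps. Setting this equal to supply: 902.8 - 0.4Ps = -31 + 4.5Ps, so Ps = 1334/7.
Buyers pay Pb = 1334/7 − 47 = 1005/7; x' = -31 + 4.5·(1334/7) = 5786/7.

Buyers pay 1005/7; sellers receive 1334/7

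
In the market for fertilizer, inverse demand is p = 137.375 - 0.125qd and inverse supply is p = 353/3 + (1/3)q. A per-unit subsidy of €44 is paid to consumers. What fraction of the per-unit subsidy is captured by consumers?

Consumer share = 3/11

Pre-subsidy: 137.375 - 0.125q = 353/3 + (1/3)q gives q* = 43 and p* = 132.
With the rebate, buyers effectively pay pb = ps − 44, where ps is the price sellers receive.
On the curves, pb = 137.375 - 0.125q and ps = 353/3 + (1/3)q; the wedge ps − pb = 44 gives 353/3 + (1/3)q − (137.375 - 0.125q) = 44, so q' = 139.
Then pb = 137.375 − 0.125·139 = 120 and ps = 353/3 + (1/3)·139 = 164.
Buyers' price falls by p* − pb = 132 − 120 = 12; sellers' price rises by ps − p* = 164 − 132 = 32.
So consumers capture 12/44 = 3/11 of each unit of subsidy.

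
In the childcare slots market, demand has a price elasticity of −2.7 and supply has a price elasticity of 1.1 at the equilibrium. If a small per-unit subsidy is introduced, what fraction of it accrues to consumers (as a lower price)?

For a small subsidy around the equilibrium, the benefit split depends on the relative slopes, which at a point are proportional to the elasticities.
Buyer share = εs/(εs + |εd|) = 1.1/(1.1 + 2.7) = 11/38; seller share = |εd|/(εs + |εd|) = 27/38.

Consumer share = 11/38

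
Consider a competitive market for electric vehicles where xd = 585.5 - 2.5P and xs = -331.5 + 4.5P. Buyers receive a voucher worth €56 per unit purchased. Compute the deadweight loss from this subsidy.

Deadweight loss = €2520

Pre-subsidy: 585.5 - 2.5P = -331.5 + 4.5P gives P* = 131, x* = 258.
With the rebate, buyers effectively pay Pb = Ps − 56, where Ps is the price sellers receive.
Demand in terms of Ps becomes xd = 585.5 − 2.5(Ps − 56) = 725.5 - 2.5Ps. Setting this equal to supply: 725.5 - 2.5Ps = -331.5 + 4.5Ps, so Ps = 151.
Buyers pay Pb = 151 − 56 = 95; x' = -331.5 + 4.5·151 = 348.
The subsidy expands output by 348 − 258 = 90 past the efficient level; on those units the gap between marginal cost and willingness to pay runs from 0 up to 56.
DWL = ½ × 56 × 90 = 2520.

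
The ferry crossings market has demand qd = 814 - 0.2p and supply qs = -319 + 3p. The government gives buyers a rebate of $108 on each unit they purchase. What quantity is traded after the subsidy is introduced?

Pre-subsidy: 814 - 0.2p = -319 + 3p gives p* = 354.0625, q* = 743.1875.
With the rebate, buyers effectively pay pb = ps − 108, where ps is the price sellers receive.
Demand in terms of ps becomes qd = 814 − 0.2(ps − 108) = 835.6 - 0.2ps. Setting this equal to supply: 835.6 - 0.2ps = -319 + 3ps, so ps = 360.8125.
Buyers pay pb = 360.8125 − 108 = 252.8125; q' = -319 + 3·360.8125 = 763.4375.

q' = 763.4375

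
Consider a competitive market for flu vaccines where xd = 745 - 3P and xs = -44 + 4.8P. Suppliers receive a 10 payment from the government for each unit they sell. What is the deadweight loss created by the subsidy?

Deadweight loss = 1200/13

Pre-subsidy: 745 - 3P = -44 + 4.8P gives P* = 1315/13, x* = 5740/13.
With the subsidy, sellers receive Ps = Pb + 10 for each unit, where Pb is the price buyers pay.
Supply in terms of Pb becomes xs = -44 + 4.8(Pb + 10) = 4 + 4.8Pb. Setting this equal to demand: 745 - 3Pb = 4 + 4.8Pb, so Pb = 95.
Sellers receive Ps = 95 + 10 = 105; x' = 745 − 3·95 = 460.
The subsidy expands output by 460 − 5740/13 = 240/13 past the efficient level; on those units the gap between marginal cost and willingness to pay runs from 0 up to 10.
DWL = ½ × 10 × 240/13 = 1200/13.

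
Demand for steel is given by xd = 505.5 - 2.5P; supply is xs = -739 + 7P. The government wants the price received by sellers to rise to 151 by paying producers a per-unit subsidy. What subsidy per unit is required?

At a seller price of 151, quantity supplied is -739 + 7·151 = 318.
Buyers absorb 318 only when they pay Pb with 505.5 − 2.5·Pb = 318, i.e. Pb = 75.
s = Ps − Pb = 151 − 75 = 76.

Required subsidy s = 76 per unit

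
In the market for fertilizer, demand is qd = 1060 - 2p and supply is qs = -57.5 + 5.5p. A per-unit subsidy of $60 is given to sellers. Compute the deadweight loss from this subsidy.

Deadweight loss = $2640

Pre-subsidy: 1060 - 2p = -57.5 + 5.5p gives p* = 149, q* = 762.
With the subsidy, sellers receive ps = pb + 60 for each unit, where pb is the price buyers pay.
Supply in terms of pb becomes qs = -57.5 + 5.5(pb + 60) = 272.5 + 5.5pb. Setting this equal to demand: 1060 - 2pb = 272.5 + 5.5pb, so pb = 105.
Sellers receive ps = 105 + 60 = 165; q' = 1060 − 2·105 = 850.
The subsidy expands output by 850 − 762 = 88 past the efficient level; on those units the gap between marginal cost and willingness to pay runs from 0 up to 60.
DWL = ½ × 60 × 88 = 2640.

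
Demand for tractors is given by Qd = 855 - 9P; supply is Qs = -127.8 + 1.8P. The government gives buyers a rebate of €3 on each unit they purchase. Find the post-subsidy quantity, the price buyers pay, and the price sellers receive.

Pre-subsidy: 855 - 9P = -127.8 + 1.8P gives P* = 91, Q* = 36.
With the rebate, buyers effectively pay Pb = Ps − 3, where Ps is the price sellers receive.
Demand in terms of Ps becomes Qd = 855 − 9(Ps − 3) = 882 - 9Ps. Setting this equal to supply: 882 - 9Ps = -127.8 + 1.8Ps, so Ps = 93.5.
Buyers pay Pb = 93.5 − 3 = 90.5; Q' = -127.8 + 1.8·93.5 = 40.5.

Q' = 40.5; buyers pay €90.5; sellers receive €93.5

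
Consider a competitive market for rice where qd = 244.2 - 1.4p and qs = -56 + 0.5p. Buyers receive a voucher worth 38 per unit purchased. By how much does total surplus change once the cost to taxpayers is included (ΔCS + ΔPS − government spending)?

Net change in total surplus = -266

Pre-subsidy: 244.2 - 1.4p = -56 + 0.5p gives p* = 158, q* = 23.
With the rebate, buyers effectively pay pb = ps − 38, where ps is the price sellers receive.
Demand in terms of ps becomes qd = 244.2 − 1.4(ps − 38) = 297.4 - 1.4ps. Setting this equal to supply: 297.4 - 1.4ps = -56 + 0.5ps, so ps = 186.
Buyers pay pb = 186 − 38 = 148; q' = -56 + 0.5·186 = 37.
ΔCS = ½(23 + 37)(158 − 148) = 300; ΔPS = ½(23 + 37)(186 − 158) = 840.
Government spending = 38 × 37 = 1406.
Net change = 300 + 840 − 1406 = -266. The loss equals the DWL triangle ½·38·14.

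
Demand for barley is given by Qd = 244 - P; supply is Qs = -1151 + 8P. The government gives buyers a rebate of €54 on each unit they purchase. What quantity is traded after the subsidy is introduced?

Q' = 137

Pre-subsidy: 244 - P = -1151 + 8P gives P* = 155, Q* = 89.
With the rebate, buyers effectively pay Pb = Ps − 54, where Ps is the price sellers receive.
Demand in terms of Ps becomes Qd = 244 − 1(Ps − 54) = 298 - Ps. Setting this equal to supply: 298 - Ps = -1151 + 8Ps, so Ps = 161.
Buyers pay Pb = 161 − 54 = 107; Q' = -1151 + 8·161 = 137.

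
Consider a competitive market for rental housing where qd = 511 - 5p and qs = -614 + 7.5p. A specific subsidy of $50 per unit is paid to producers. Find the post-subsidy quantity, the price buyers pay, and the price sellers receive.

Pre-subsidy: 511 - 5p = -614 + 7.5p gives p* = 90, q* = 61.
With the subsidy, sellers receive ps = pb + 50 for each unit, where pb is the price buyers pay.
Supply in terms of pb becomes qs = -614 + 7.5(pb + 50) = -239 + 7.5pb. Setting this equal to demand: 511 - 5pb = -239 + 7.5pb, so pb = 60.
Sellers receive ps = 60 + 50 = 110; q' = 511 − 5·60 = 211.

q' = 211; buyers pay $60; sellers receive $110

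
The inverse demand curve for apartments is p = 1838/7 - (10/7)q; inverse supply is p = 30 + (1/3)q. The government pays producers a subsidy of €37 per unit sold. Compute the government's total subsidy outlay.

Government cost = €5661

Pre-subsidy: 1838/7 - (10/7)q = 30 + (1/3)q gives q* = 132 and p* = 74.
With the subsidy, sellers receive ps = pb + 37 for each unit, where pb is the price buyers pay.
On the curves, pb = 1838/7 - (10/7)q and ps = 30 + (1/3)q; the wedge ps − pb = 37 gives 30 + (1/3)q − (1838/7 - (10/7)q) = 37, so q' = 153.
Then pb = 1838/7 − (10/7)·153 = 44 and ps = 30 + (1/3)·153 = 81.
Government outlay = subsidy × quantity = 37 × 153 = 5661.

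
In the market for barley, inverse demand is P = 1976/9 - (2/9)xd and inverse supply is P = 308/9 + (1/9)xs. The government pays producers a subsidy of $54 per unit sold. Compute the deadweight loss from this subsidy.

Pre-subsidy: 1976/9 - (2/9)x = 308/9 + (1/9)x gives x* = 556 and P* = 96.
With the subsidy, sellers receive Ps = Pb + 54 for each unit, where Pb is the price buyers pay.
On the curves, Pb = 1976/9 - (2/9)x and Ps = 308/9 + (1/9)x; the wedge Ps − Pb = 54 gives 308/9 + (1/9)x − (1976/9 - (2/9)x) = 54, so x' = 718.
Then Pb = 1976/9 − (2/9)·718 = 60 and Ps = 308/9 + (1/9)·718 = 114.
The subsidy expands output by 718 − 556 = 162 past the efficient level; on those units the gap between marginal cost and willingness to pay runs from 0 up to 54.
DWL = ½ × 54 × 162 = 4374.

Deadweight loss = $4374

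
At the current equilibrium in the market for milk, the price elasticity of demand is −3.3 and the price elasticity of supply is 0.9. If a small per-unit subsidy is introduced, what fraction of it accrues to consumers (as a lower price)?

Consumer share = 3/14

For a small subsidy around the equilibrium, the benefit split depends on the relative slopes, which at a point are proportional to the elasticities.
Buyer share = εs/(εs + |εd|) = 0.9/(0.9 + 3.3) = 3/14; seller share = |εd|/(εs + |εd|) = 11/14.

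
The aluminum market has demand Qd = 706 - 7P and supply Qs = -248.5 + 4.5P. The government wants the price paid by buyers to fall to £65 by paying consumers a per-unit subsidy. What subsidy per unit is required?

At a buyer price of 65, quantity demanded is 706 − 7·65 = 251.
Sellers supply 251 only when they receive Ps with -248.5 + 4.5·Ps = 251, i.e. Ps = 111.
s = Ps − Pb = 111 − 65 = 46.

Required subsidy s = £46 per unit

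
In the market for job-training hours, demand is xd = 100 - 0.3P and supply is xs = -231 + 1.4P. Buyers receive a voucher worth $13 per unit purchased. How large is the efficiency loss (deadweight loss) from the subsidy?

Pre-subsidy: 100 - 0.3P = -231 + 1.4P gives P* = 3310/17, x* = 707/17.
With the rebate, buyers effectively pay Pb = Ps − 13, where Ps is the price sellers receive.
Demand in terms of Ps becomes xd = 100 − 0.3(Ps − 13) = 103.9 - 0.3Ps. Setting this equal to supply: 103.9 - 0.3Ps = -231 + 1.4Ps, so Ps = 197.
Buyers pay Pb = 197 − 13 = 184; x' = -231 + 1.4·197 = 44.8.
The subsidy expands output by 44.8 − 707/17 = 273/85 past the efficient level; on those units the gap between marginal cost and willingness to pay runs from 0 up to 13.
DWL = ½ × 13 × 273/85 = 3549/170.

Deadweight loss = 3549/170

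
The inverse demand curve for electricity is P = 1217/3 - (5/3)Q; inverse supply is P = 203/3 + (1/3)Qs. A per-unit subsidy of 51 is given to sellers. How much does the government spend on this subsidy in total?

Pre-subsidy: 1217/3 - (5/3)Q = 203/3 + (1/3)Q gives Q* = 169 and P* = 124.
With the subsidy, sellers receive Ps = Pb + 51 for each unit, where Pb is the price buyers pay.
On the curves, Pb = 1217/3 - (5/3)Q and Ps = 203/3 + (1/3)Q; the wedge Ps − Pb = 51 gives 203/3 + (1/3)Q − (1217/3 - (5/3)Q) = 51, so Q' = 194.5.
Then Pb = 1217/3 − (5/3)·194.5 = 81.5 and Ps = 203/3 + (1/3)·194.5 = 132.5.
Government outlay = subsidy × quantity = 51 × 194.5 = 9919.5.

Government cost = 9919.5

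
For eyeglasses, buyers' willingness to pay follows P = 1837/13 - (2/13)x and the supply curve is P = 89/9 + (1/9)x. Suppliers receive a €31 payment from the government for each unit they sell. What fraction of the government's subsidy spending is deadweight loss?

Pre-subsidy: 1837/13 - (2/13)x = 89/9 + (1/9)x gives x* = 496 and P* = 65.
With the subsidy, sellers receive Ps = Pb + 31 for each unit, where Pb is the price buyers pay.
On the curves, Pb = 1837/13 - (2/13)x and Ps = 89/9 + (1/9)x; the wedge Ps − Pb = 31 gives 89/9 + (1/9)x − (1837/13 - (2/13)x) = 31, so x' = 613.
Then Pb = 1837/13 − (2/13)·613 = 47 and Ps = 89/9 + (1/9)·613 = 78.
ΔCS = ½(496 + 613)(65 − 47) = 9981; ΔPS = ½(496 + 613)(78 − 65) = 7208.5.
Government spending = 31 × 613 = 19003.
DWL = ½ × 31 × (613 − 496) = 1813.5; fraction = 1813.5 / 19003 = 117/1226.

DWL / government spending = 117/1226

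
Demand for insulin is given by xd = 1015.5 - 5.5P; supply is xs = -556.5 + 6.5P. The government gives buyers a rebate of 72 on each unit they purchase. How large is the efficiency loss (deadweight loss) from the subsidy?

Deadweight loss = 7722

Pre-subsidy: 1015.5 - 5.5P = -556.5 + 6.5P gives P* = 131, x* = 295.
With the rebate, buyers effectively pay Pb = Ps − 72, where Ps is the price sellers receive.
Demand in terms of Ps becomes xd = 1015.5 − 5.5(Ps − 72) = 1411.5 - 5.5Ps. Setting this equal to supply: 1411.5 - 5.5Ps = -556.5 + 6.5Ps, so Ps = 164.
Buyers pay Pb = 164 − 72 = 92; x' = -556.5 + 6.5·164 = 509.5.
The subsidy expands output by 509.5 − 295 = 214.5 past the efficient level; on those units the gap between marginal cost and willingness to pay runs from 0 up to 72.
DWL = ½ × 72 × 214.5 = 7722.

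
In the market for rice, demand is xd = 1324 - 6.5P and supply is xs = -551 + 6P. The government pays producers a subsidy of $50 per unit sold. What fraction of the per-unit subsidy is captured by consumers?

Pre-subsidy: 1324 - 6.5P = -551 + 6P gives P* = 150, x* = 349.
With the subsidy, sellers receive Ps = Pb + 50 for each unit, where Pb is the price buyers pay.
Supply in terms of Pb becomes xs = -551 + 6(Pb + 50) = -251 + 6Pb. Setting this equal to demand: 1324 - 6.5Pb = -251 + 6Pb, so Pb = 126.
Sellers receive Ps = 126 + 50 = 176; x' = 1324 − 6.5·126 = 505.
Buyers' price falls by P* − Pb = 150 − 126 = 24; sellers' price rises by Ps − P* = 176 − 150 = 26.
So consumers capture 24/50 = 0.48 of each unit of subsidy.

Consumer share = 0.48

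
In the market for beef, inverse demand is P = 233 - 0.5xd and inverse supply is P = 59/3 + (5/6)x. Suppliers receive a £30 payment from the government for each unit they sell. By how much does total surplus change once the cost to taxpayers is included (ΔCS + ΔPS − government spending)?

Pre-subsidy: 233 - 0.5x = 59/3 + (5/6)x gives x* = 160 and P* = 153.
With the subsidy, sellers receive Ps = Pb + 30 for each unit, where Pb is the price buyers pay.
On the curves, Pb = 233 - 0.5x and Ps = 59/3 + (5/6)x; the wedge Ps − Pb = 30 gives 59/3 + (5/6)x − (233 - 0.5x) = 30, so x' = 182.5.
Then Pb = 233 − 0.5·182.5 = 141.75 and Ps = 59/3 + (5/6)·182.5 = 171.75.
ΔCS = ½(160 + 182.5)(153 − 141.75) = 1926.5625; ΔPS = ½(160 + 182.5)(171.75 − 153) = 3210.9375.
Government spending = 30 × 182.5 = 5475.
Net change = 1926.5625 + 3210.9375 − 5475 = -337.5. The loss equals the DWL triangle ½·30·22.5.

Net change in total surplus = -£337.5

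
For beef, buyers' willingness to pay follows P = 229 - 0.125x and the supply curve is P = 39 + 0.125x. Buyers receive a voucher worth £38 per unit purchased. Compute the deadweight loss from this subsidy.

Pre-subsidy: 229 - 0.125x = 39 + 0.125x gives x* = 760 and P* = 134.
With the rebate, buyers effectively pay Pb = Ps − 38, where Ps is the price sellers receive.
On the curves, Pb = 229 - 0.125x and Ps = 39 + 0.125x; the wedge Ps − Pb = 38 gives 39 + 0.125x − (229 - 0.125x) = 38, so x' = 912.
Then Pb = 229 − 0.125·912 = 115 and Ps = 39 + 0.125·912 = 153.
The subsidy expands output by 912 − 760 = 152 past the efficient level; on those units the gap between marginal cost and willingness to pay runs from 0 up to 38.
DWL = ½ × 38 × 152 = 2888.

Deadweight loss = £2888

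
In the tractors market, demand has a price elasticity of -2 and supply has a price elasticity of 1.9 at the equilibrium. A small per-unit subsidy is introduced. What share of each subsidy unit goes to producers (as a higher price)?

For a small subsidy around the equilibrium, the benefit split depends on the relative slopes, which at a point are proportional to the elasticities.
Buyer share = εs/(εs + |εd|) = 1.9/(1.9 + 2) = 19/39; seller share = |εd|/(εs + |εd|) = 20/39.
So producers capture 20/39 of the subsidy.

Producer share = 20/39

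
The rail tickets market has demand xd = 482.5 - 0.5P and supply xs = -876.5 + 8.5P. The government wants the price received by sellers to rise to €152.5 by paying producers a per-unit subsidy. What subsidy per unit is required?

At a seller price of 152.5, quantity supplied is -876.5 + 8.5·152.5 = 419.75.
Buyers absorb 419.75 only when they pay Pb with 482.5 − 0.5·Pb = 419.75, i.e. Pb = 125.5.
s = Ps − Pb = 152.5 − 125.5 = 27.

Required subsidy s = €27 per unit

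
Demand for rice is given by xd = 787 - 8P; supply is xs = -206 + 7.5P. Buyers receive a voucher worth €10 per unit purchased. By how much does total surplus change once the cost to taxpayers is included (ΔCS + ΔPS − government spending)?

Net change in total surplus = -6000/31

Pre-subsidy: 787 - 8P = -206 + 7.5P gives P* = 1986/31, x* = 8509/31.
With the rebate, buyers effectively pay Pb = Ps − 10, where Ps is the price sellers receive.
Demand in terms of Ps becomes xd = 787 − 8(Ps − 10) = 867 - 8Ps. Setting this equal to supply: 867 - 8Ps = -206 + 7.5Ps, so Ps = 2146/31.
Buyers pay Pb = 2146/31 − 10 = 1836/31; x' = -206 + 7.5·(2146/31) = 9709/31.
ΔCS = ½(8509/31 + 9709/31)(1986/31 − 1836/31) = 1366350/961; ΔPS = ½(8509/31 + 9709/31)(2146/31 − 1986/31) = 1457440/961.
Government spending = 10 × 9709/31 = 97090/31.
Net change = 1366350/961 + 1457440/961 − 97090/31 = -6000/31. The loss equals the DWL triangle ½·10·1200/31.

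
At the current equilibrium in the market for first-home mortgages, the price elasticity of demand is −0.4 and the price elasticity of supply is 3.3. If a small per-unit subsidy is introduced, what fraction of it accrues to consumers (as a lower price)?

Consumer share = 33/37

For a small subsidy around the equilibrium, the benefit split depends on the relative slopes, which at a point are proportional to the elasticities.
Buyer share = εs/(εs + |εd|) = 3.3/(3.3 + 0.4) = 33/37; seller share = |εd|/(εs + |εd|) = 4/37.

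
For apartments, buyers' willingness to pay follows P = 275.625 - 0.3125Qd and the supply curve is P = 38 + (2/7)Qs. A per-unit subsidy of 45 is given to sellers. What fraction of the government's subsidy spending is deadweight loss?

DWL / government spending = 180/2261

Pre-subsidy: 275.625 - 0.3125Q = 38 + (2/7)Q gives Q* = 26614/67 and P* = 10150/67.
With the subsidy, sellers receive Ps = Pb + 45 for each unit, where Pb is the price buyers pay.
On the curves, Pb = 275.625 - 0.3125Q and Ps = 38 + (2/7)Q; the wedge Ps − Pb = 45 gives 38 + (2/7)Q − (275.625 - 0.3125Q) = 45, so Q' = 31654/67.
Then Pb = 275.625 − 0.3125·(31654/67) = 8575/67 and Ps = 38 + (2/7)·(31654/67) = 11590/67.
ΔCS = ½(26614/67 + 31654/67)(10150/67 − 8575/67) = 45886050/4489; ΔPS = ½(26614/67 + 31654/67)(11590/67 − 10150/67) = 41952960/4489.
Government spending = 45 × 31654/67 = 1424430/67.
DWL = ½ × 45 × (31654/67 − 26614/67) = 113400/67; fraction = (113400/67) / (1424430/67) = 180/2261.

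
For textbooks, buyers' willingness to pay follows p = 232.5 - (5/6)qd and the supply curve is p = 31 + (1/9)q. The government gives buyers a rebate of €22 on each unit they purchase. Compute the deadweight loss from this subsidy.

Deadweight loss = 4356/17

Pre-subsidy: 232.5 - (5/6)q = 31 + (1/9)q gives q* = 3627/17 and p* = 930/17.
With the rebate, buyers effectively pay pb = ps − 22, where ps is the price sellers receive.
On the curves, pb = 232.5 - (5/6)q and ps = 31 + (1/9)q; the wedge ps − pb = 22 gives 31 + (1/9)q − (232.5 - (5/6)q) = 22, so q' = 4023/17.
Then pb = 232.5 − (5/6)·(4023/17) = 600/17 and ps = 31 + (1/9)·(4023/17) = 974/17.
The subsidy expands output by 4023/17 − 3627/17 = 396/17 past the efficient level; on those units the gap between marginal cost and willingness to pay runs from 0 up to 22.
DWL = ½ × 22 × 396/17 = 4356/17.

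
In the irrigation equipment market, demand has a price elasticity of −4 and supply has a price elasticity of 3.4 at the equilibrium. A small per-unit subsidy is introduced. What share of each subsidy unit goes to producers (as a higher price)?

For a small subsidy around the equilibrium, the benefit split depends on the relative slopes, which at a point are proportional to the elasticities.
Buyer share = εs/(εs + |εd|) = 3.4/(3.4 + 4) = 17/37; seller share = |εd|/(εs + |εd|) = 20/37.
So producers capture 20/37 of the subsidy.

Producer share = 20/37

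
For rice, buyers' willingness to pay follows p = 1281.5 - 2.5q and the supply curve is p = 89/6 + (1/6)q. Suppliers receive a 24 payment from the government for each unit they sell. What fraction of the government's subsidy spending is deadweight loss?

Pre-subsidy: 1281.5 - 2.5q = 89/6 + (1/6)q gives q* = 475 and p* = 94.
With the subsidy, sellers receive ps = pb + 24 for each unit, where pb is the price buyers pay.
On the curves, pb = 1281.5 - 2.5q and ps = 89/6 + (1/6)q; the wedge ps − pb = 24 gives 89/6 + (1/6)q − (1281.5 - 2.5q) = 24, so q' = 484.
Then pb = 1281.5 − 2.5·484 = 71.5 and ps = 89/6 + (1/6)·484 = 95.5.
ΔCS = ½(475 + 484)(94 − 71.5) = 10788.75; ΔPS = ½(475 + 484)(95.5 − 94) = 719.25.
Government spending = 24 × 484 = 11616.
DWL = ½ × 24 × (484 − 475) = 108; fraction = 108 / 11616 = 9/968.

DWL / government spending = 9/968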